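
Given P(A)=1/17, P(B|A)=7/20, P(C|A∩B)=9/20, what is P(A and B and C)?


P(A∩B∩C) = P(A) * P(B|A) * P(C|A∩B)
= 1/17 * 7/20 * 9/20
= 7/340 * 9/20 = 63/6800

63/6800


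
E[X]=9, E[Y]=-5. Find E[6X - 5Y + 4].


E[6X - 5Y + 4] = 6*E[X] - 5*E[Y] + 4
= (6)*(9) + (-5)*(-5) + (4)
= 54 + 25 + 4 = 83

83


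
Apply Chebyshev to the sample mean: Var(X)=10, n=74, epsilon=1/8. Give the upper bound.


Var(Xbar) = Var(X)/n = 10/74
Chebyshev: P(|Xbar-mu| >= 1/8) <= Var(Xbar)/(1/8)^2 = (5/37)/(1/64) = 320/37
Bound exceeds 1, so trivial bound: 1

1


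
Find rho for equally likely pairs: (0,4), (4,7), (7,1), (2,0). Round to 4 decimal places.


Cov(X,Y) = -1.0000, Var(X) = 6.6875, Var(Y) = 7.5000
rho = Cov/(sqrt(VarX)*sqrt(VarY)) = -0.1412

-0.1412


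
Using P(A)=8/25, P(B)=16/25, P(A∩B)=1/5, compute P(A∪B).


P(A∪B) = P(A) + P(B) - P(A∩B)
= 8/25 + 16/25 - 1/5 = 19/25

19/25


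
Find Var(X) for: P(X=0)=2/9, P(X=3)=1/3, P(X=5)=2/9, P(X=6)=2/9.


E[X] = 31/9, E[X^2] = 149/9
Var(X) = E[X^2] - (E[X])^2 = 149/9 - (31/9)^2 = 380/81

380/81


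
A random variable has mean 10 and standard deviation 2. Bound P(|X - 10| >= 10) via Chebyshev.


k = 10/2 = 5
Chebyshev: P(|X-mu| >= k*sigma) <= 1/k^2 = 1/5^2 = 1/25

1/25


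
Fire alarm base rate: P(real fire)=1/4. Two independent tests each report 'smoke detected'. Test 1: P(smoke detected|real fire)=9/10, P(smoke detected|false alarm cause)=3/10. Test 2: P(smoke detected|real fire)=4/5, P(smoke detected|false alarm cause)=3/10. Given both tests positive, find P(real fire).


After test 1: P(+) = 9/10*1/4 + 3/10*3/4 = 9/20
P(B|+) = (9/40)/(9/20) = 1/2
After test 2 (use post1 as new prior): P(+) = 4/5*1/2 + 3/10*1/2 = 11/20
P(B|+,+) = (2/5)/(11/20) = 8/11

8/11


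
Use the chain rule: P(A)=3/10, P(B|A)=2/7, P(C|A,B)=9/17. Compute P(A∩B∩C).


P(A∩B∩C) = P(A) * P(B|A) * P(C|A∩B)
= 3/10 * 2/7 * 9/17
= 3/35 * 9/17 = 27/595

27/595


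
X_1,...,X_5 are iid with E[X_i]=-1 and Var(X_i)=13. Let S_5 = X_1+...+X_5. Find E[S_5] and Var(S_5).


E[S_n] = n*mu = 5*-1 = -5
Var(S_n) = n*sigma^2 = 5*13 = 65

E[S_5]=-5, Var(S_5)=65


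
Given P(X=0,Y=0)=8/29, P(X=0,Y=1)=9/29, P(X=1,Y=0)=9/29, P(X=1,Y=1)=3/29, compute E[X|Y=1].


P(Y=1) = 12/29
E[X|Y=1] = (0*9 + 1*3)/12 = 3/12 = 1/4

1/4


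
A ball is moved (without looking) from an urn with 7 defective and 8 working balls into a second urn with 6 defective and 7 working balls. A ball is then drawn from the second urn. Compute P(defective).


P(transfer defective) = 7/15; P(transfer working) = 8/15
If defective transferred: Urn II has 7 defective of 14, so P(defective|defective moved) = 1/2
If working transferred: Urn II has 6 defective of 14, so P(defective|working moved) = 3/7
By total probability: P(defective) = 7/15*1/2 + 8/15*3/7 = 97/210

97/210


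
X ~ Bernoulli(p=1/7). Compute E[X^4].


For Bernoulli: X in {0,1}
E[X^4] = 0^4*(1-1/7) + 1^4*1/7 = 1/7

1/7


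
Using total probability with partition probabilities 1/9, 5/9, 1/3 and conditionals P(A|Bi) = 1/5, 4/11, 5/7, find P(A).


P(A) = P(A|B1)P(B1) + P(A|B2)P(B2) + P(A|B3)P(B3)
= 1/5*1/9 + 4/11*5/9 + 5/7*1/3
= 1/45 + 20/99 + 5/21 = 178/385

178/385


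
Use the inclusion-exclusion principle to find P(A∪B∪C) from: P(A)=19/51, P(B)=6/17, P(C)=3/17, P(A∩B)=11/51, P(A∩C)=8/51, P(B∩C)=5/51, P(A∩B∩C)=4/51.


P(A∪B∪C) = P(A)+P(B)+P(C) - P(AB)-P(AC)-P(BC) + P(ABC)
= 19/51+6/17+3/17 - 11/51-8/51-5/51 + 4/51
= 26/51

26/51


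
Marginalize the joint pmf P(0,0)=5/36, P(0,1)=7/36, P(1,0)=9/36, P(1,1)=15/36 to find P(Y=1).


P(Y=1) = P(0,1)+P(1,1) = 7/36 + 15/36 = 22/36 = 11/18

11/18


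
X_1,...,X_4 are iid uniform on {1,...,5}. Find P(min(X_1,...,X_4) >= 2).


P(min >= 2) = P(all X_i >= 2) = (P(X_1 >= 2))^4
= (4/5)^4 = 256/625

256/625


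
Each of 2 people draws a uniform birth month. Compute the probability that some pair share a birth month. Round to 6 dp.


P(all different) = prod((12-i)/12 for i=0..1) = 0.916667
P(at least one match) = 1 - 0.916667 = 0.083333

0.083333


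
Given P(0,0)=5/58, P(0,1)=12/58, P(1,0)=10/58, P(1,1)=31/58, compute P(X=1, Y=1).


Read from table: P(X=1, Y=1) = 31/58

31/58


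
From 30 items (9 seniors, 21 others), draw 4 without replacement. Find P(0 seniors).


P(X=0) = C(9,0)*C(21,4) / C(30,4)
= 1*5985 / 27405
= 5985/27405 = 19/87

19/87


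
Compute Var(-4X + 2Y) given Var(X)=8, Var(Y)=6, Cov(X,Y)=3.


Var(-4X + 2Y) = (-4)^2*Var(X) + 2^2*Var(Y) + 2*(-4)*2*Cov(X,Y)
= 16*8 + 4*6 - 16*3
= 128 + 24 - 48 = 104

104


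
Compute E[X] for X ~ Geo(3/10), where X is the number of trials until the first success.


For geometric (trials until first success), E[X] = 1/p = 1/(3/10) = 10/3

10/3


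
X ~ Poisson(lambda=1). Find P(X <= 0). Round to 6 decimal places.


P(X<=0) = e^(-1)*1^0/0!
≈ 0.3678794412
≈ 0.367879

0.367879


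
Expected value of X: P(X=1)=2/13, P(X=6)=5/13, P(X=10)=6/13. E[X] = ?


E[X] = sum(x * P(x))
= 1*2/13 + 6*5/13 + 10*6/13
= 92/13

92/13


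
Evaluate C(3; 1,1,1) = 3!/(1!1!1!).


3! = 6
Denominator: 1!=1 * 1!=1 * 1!=1
Coefficient = 6 / 1 = 6

6


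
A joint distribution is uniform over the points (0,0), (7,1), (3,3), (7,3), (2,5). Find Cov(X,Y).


E[X]=19/5, E[Y]=12/5, E[XY]=47/5
Cov(X,Y) = E[XY] - E[X]E[Y] = 47/5 - 19/5*12/5 = 7/25

7/25


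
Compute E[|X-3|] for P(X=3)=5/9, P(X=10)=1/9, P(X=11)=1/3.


E[|X-3|] = sum(g(x)*P(x))
= 0*5/9 + 7*1/9 + 8*1/3
= 31/9

31/9


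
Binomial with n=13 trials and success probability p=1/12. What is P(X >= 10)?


P(X>=10) = P(X=10) + P(X=11) + P(X=12) + P(X=13)
= 190333/53496602689536 + 1573/17832200896512 + 143/106993205379072 + 1/106993205379072
= 48781/13374150672384

48781/13374150672384


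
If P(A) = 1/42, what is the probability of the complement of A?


P(A') = 1 - P(A) = 1 - 1/42 = 41/42

41/42


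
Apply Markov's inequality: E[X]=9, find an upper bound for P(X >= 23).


Markov: P(X >= a) <= E[X]/a
P(X >= 23) <= 9/23

9/23


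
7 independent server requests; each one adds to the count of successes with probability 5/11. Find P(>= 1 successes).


P(at least one) = 1 - P(none)
P(none) = (1 - 5/11)^7 = (6/11)^7 = 279936/19487171
P(at least one) = 1 - 279936/19487171 = 19207235/19487171

19207235/19487171


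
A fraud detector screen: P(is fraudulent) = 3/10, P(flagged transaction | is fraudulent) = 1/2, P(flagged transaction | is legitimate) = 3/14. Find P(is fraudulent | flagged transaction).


P(A) = P(A|B)P(B) + P(A|B')P(B') = 1/2*3/10 + 3/14*7/10 = 3/10
P(B|A) = P(A|B)P(B)/P(A) = (3/20)/(3/10) = 1/2

1/2


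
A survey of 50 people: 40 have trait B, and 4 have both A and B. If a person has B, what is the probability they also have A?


P(A|B) = P(A∩B)/P(B) = (4/50)/(40/50) = 4/40 = 1/10

1/10


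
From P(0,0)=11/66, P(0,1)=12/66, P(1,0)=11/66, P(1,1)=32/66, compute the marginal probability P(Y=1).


P(Y=1) = P(0,1)+P(1,1) = 12/66 + 32/66 = 44/66 = 2/3

2/3


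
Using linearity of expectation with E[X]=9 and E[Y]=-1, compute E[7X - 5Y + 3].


E[7X - 5Y + 3] = 7*E[X] - 5*E[Y] + 3
= (7)*(9) + (-5)*(-1) + (3)
= 63 + 5 + 3 = 71

71


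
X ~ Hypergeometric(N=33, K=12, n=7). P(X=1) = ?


P(X=1) = C(12,1)*C(21,6) / C(33,7)
= 12*54264 / 4272048
= 651168/4272048 = 4522/29667

4522/29667


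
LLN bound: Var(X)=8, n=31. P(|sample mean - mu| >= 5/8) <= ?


Var(Xbar) = Var(X)/n = 8/31
Chebyshev: P(|Xbar-mu| >= 5/8) <= Var(Xbar)/(5/8)^2 = (8/31)/(25/64) = 512/775

512/775


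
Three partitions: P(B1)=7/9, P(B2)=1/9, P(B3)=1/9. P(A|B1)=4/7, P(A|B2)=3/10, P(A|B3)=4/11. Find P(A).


P(A) = P(A|B1)P(B1) + P(A|B2)P(B2) + P(A|B3)P(B3)
= 4/7*7/9 + 3/10*1/9 + 4/11*1/9
= 4/9 + 1/30 + 4/99 = 57/110

57/110


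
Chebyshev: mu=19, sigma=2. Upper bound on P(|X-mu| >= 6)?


k = 6/2 = 3
Chebyshev: P(|X-mu| >= k*sigma) <= 1/k^2 = 1/3^2 = 1/9

1/9


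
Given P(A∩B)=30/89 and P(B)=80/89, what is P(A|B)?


P(A|B) = P(A∩B)/P(B) = (30/89)/(80/89) = 30/80 = 3/8

3/8


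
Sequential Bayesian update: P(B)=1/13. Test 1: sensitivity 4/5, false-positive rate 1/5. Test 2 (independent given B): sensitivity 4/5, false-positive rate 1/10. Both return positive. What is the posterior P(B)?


After test 1: P(+) = 4/5*1/13 + 1/5*12/13 = 16/65
P(B|+) = (4/65)/(16/65) = 1/4
After test 2 (use post1 as new prior): P(+) = 4/5*1/4 + 1/10*3/4 = 11/40
P(B|+,+) = (1/5)/(11/40) = 8/11

8/11


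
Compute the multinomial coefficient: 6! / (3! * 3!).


6! = 720
Denominator: 3!=6 * 3!=6
Coefficient = 720 / 36 = 20

20


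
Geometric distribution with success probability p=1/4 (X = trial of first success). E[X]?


For geometric (trials until first success), E[X] = 1/p = 1/(1/4) = 4

4


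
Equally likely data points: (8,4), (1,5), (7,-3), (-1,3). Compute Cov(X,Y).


E[X]=15/4, E[Y]=9/4, E[XY]=13/4
Cov(X,Y) = E[XY] - E[X]E[Y] = 13/4 - 15/4*9/4 = -83/16

-83/16


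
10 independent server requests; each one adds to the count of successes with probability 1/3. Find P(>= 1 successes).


P(at least one) = 1 - P(none)
P(none) = (1 - 1/3)^10 = (2/3)^10 = 1024/59049
P(at least one) = 1 - 1024/59049 = 58025/59049

58025/59049


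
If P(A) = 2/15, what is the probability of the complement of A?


P(A') = 1 - P(A) = 1 - 2/15 = 13/15

13/15


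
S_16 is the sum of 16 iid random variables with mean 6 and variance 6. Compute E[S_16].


E[S_n] = n*E[X_1] = 16*6 = 96

96


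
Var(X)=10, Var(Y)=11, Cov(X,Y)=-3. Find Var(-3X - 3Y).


Var(-3X - 3Y) = (-3)^2*Var(X) + (-3)^2*Var(Y) + 2*(-3)*(-3)*Cov(X,Y)
= 9*10 + 9*11 + 18*(-3)
= 90 + 99 - 54 = 135

135


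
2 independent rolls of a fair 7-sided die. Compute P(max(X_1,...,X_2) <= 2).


P(max <= 2) = P(all X_i <= 2) = (P(X_1 <= 2))^2
= (2/7)^2 = 4/49

4/49


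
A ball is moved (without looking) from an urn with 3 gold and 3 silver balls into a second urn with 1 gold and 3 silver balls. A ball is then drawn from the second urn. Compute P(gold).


P(transfer gold) = 3/6 = 1/2; P(transfer silver) = 1/2
If gold transferred: Urn II has 2 gold of 5, so P(gold|gold moved) = 2/5
If silver transferred: Urn II has 1 gold of 5, so P(gold|silver moved) = 1/5
By total probability: P(gold) = 1/2*2/5 + 1/2*1/5 = 3/10

3/10


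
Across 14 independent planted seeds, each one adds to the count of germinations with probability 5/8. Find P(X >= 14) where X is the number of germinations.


P(X>=14) = P(X=14)
= 6103515625/4398046511104
= 6103515625/4398046511104

6103515625/4398046511104


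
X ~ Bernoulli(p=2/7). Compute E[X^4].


For Bernoulli: X in {0,1}
E[X^4] = 0^4*(1-2/7) + 1^4*2/7 = 2/7

2/7


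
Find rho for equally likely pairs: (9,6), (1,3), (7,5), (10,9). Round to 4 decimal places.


Cov(X,Y) = 6.6875, Var(X) = 12.1875, Var(Y) = 4.6875
rho = Cov/(sqrt(VarX)*sqrt(VarY)) = 0.8848

0.8848


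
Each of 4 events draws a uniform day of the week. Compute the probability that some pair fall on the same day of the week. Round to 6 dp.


P(all different) = prod((7-i)/7 for i=0..3) = 0.349854
P(at least one match) = 1 - 0.349854 = 0.650146

0.650146


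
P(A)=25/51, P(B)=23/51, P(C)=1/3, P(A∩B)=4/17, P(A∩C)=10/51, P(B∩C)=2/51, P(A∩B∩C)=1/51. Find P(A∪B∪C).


P(A∪B∪C) = P(A)+P(B)+P(C) - P(AB)-P(AC)-P(BC) + P(ABC)
= 25/51+23/51+1/3 - 4/17-10/51-2/51 + 1/51
= 14/17

14/17


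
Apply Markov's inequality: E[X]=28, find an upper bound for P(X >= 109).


Markov: P(X >= a) <= E[X]/a
P(X >= 109) <= 28/109

28/109


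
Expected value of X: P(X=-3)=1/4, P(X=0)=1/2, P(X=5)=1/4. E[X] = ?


E[X] = sum(x * P(x))
= -3*1/4 + 0*1/2 + 5*1/4
= 1/2

1/2


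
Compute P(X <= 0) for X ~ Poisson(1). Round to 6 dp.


P(X<=0) = e^(-1)*1^0/0!
≈ 0.3678794412
≈ 0.367879

0.367879


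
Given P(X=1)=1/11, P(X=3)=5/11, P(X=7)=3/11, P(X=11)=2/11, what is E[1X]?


E[1X] = sum(g(x)*P(x))
= 1*1/11 + 3*5/11 + 7*3/11 + 11*2/11
= 59/11

59/11


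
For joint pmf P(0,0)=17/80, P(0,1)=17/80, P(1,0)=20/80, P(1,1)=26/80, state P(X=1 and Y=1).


Read from table: P(X=1, Y=1) = 26/80 = 13/40

13/40


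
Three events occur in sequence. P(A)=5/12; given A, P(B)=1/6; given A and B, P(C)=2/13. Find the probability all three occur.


P(A∩B∩C) = P(A) * P(B|A) * P(C|A∩B)
= 5/12 * 1/6 * 2/13
= 5/72 * 2/13 = 5/468

5/468


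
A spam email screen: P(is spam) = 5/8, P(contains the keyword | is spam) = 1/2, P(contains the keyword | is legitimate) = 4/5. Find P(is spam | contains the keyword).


P(A) = P(A|B)P(B) + P(A|B')P(B') = 1/2*5/8 + 4/5*3/8 = 49/80
P(B|A) = P(A|B)P(B)/P(A) = (5/16)/(49/80) = 25/49

25/49


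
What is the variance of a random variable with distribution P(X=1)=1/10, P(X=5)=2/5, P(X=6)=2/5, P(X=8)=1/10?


E[X] = 53/10, E[X^2] = 309/10
Var(X) = E[X^2] - (E[X])^2 = 309/10 - (53/10)^2 = 281/100

281/100


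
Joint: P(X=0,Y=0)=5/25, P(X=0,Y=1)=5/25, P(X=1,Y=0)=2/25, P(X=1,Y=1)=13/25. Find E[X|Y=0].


P(Y=0) = 7/25
E[X|Y=0] = (0*5 + 1*2)/7 = 2/7

2/7


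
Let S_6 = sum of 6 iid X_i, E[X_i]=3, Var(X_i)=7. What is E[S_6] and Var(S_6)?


E[S_n] = n*mu = 6*3 = 18
Var(S_n) = n*sigma^2 = 6*7 = 42

E[S_6]=18, Var(S_6)=42


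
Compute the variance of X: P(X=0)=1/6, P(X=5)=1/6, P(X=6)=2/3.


E[X] = 29/6, E[X^2] = 169/6
Var(X) = E[X^2] - (E[X])^2 = 169/6 - (29/6)^2 = 173/36

173/36


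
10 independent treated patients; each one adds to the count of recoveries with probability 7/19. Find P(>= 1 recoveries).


P(at least one) = 1 - P(none)
P(none) = (1 - 7/19)^10 = (12/19)^10 = 61917364224/6131066257801
P(at least one) = 1 - 61917364224/6131066257801 = 6069148893577/6131066257801

6069148893577/6131066257801


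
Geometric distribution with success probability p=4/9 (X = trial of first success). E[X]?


For geometric (trials until first success), E[X] = 1/p = 1/(4/9) = 9/4

9/4


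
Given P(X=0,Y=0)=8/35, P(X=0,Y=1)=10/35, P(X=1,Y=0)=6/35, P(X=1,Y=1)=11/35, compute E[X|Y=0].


P(Y=0) = 14/35
E[X|Y=0] = (0*8 + 1*6)/14 = 6/14 = 3/7

3/7


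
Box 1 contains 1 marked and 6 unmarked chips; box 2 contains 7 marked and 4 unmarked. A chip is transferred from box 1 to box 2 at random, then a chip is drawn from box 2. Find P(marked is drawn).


P(transfer marked) = 1/7; P(transfer unmarked) = 6/7
If marked transferred: Urn II has 8 marked of 12, so P(marked|marked moved) = 2/3
If unmarked transferred: Urn II has 7 marked of 12, so P(marked|unmarked moved) = 7/12
By total probability: P(marked) = 1/7*2/3 + 6/7*7/12 = 25/42

25/42


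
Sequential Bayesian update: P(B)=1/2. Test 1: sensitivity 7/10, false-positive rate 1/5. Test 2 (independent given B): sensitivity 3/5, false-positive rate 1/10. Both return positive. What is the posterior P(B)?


After test 1: P(+) = 7/10*1/2 + 1/5*1/2 = 9/20
P(B|+) = (7/20)/(9/20) = 7/9
After test 2 (use post1 as new prior): P(+) = 3/5*7/9 + 1/10*2/9 = 22/45
P(B|+,+) = (7/15)/(22/45) = 21/22

21/22


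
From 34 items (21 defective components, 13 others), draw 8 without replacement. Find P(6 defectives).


P(X=6) = C(21,6)*C(13,2) / C(34,8)
= 54264*78 / 18156204
= 4232592/18156204 = 6916/29667

6916/29667


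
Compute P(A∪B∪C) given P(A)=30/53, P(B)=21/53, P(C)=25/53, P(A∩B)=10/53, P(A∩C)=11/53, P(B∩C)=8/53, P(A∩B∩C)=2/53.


P(A∪B∪C) = P(A)+P(B)+P(C) - P(AB)-P(AC)-P(BC) + P(ABC)
= 30/53+21/53+25/53 - 10/53-11/53-8/53 + 2/53
= 49/53

49/53


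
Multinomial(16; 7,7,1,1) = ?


16! = 20922789888000
Denominator: 7!=5040 * 7!=5040 * 1!=1 * 1!=1
Coefficient = 20922789888000 / 25401600 = 823680

823680


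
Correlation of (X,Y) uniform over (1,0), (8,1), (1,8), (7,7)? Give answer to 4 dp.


Cov(X,Y) = -0.7500, Var(X) = 10.6875, Var(Y) = 12.5000
rho = Cov/(sqrt(VarX)*sqrt(VarY)) = -0.0649

-0.0649


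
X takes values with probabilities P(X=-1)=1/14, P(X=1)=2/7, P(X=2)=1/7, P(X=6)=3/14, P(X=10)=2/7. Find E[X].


E[X] = sum(x * P(x))
= -1*1/14 + 1*2/7 + 2*1/7 + 6*3/14 + 10*2/7
= 65/14

65/14


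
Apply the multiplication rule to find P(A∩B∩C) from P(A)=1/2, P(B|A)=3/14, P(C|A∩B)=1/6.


P(A∩B∩C) = P(A) * P(B|A) * P(C|A∩B)
= 1/2 * 3/14 * 1/6
= 3/28 * 1/6 = 1/56

1/56


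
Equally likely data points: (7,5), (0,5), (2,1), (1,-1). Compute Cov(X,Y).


E[X]=5/2, E[Y]=5/2, E[XY]=9
Cov(X,Y) = E[XY] - E[X]E[Y] = 9 - 5/2*5/2 = 11/4

11/4


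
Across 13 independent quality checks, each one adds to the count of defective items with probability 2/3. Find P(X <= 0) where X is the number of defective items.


P(X<=0) = P(X=0)
= 1/1594323
= 1/1594323

1/1594323


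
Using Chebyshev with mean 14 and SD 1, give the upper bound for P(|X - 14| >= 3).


k = 3/1 = 3
Chebyshev: P(|X-mu| >= k*sigma) <= 1/k^2 = 1/3^2 = 1/9

1/9


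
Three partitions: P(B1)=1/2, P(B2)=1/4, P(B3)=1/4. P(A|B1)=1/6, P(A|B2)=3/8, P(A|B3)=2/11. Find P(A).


P(A) = P(A|B1)P(B1) + P(A|B2)P(B2) + P(A|B3)P(B3)
= 1/6*1/2 + 3/8*1/4 + 2/11*1/4
= 1/12 + 3/32 + 1/22 = 235/1056

235/1056


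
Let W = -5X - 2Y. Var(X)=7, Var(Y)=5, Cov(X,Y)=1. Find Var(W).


Var(-5X - 2Y) = (-5)^2*Var(X) + (-2)^2*Var(Y) + 2*(-5)*(-2)*Cov(X,Y)
= 25*7 + 4*5 + 20*1
= 175 + 20 + 20 = 215

215


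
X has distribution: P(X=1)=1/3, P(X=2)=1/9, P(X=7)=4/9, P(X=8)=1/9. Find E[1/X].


E[1/X] = sum(g(x)*P(x))
= 1*1/3 + 1/2*1/9 + 1/7*4/9 + 1/8*1/9
= 235/504

235/504


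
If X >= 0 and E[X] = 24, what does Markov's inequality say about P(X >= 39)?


Markov: P(X >= a) <= E[X]/a
P(X >= 39) <= 24/39 = 8/13

8/13


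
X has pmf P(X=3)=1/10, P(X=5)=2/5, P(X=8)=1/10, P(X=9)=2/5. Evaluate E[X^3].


E[X^3] = sum(x^3 * P(x))
= 27*1/10 + 125*2/5 + 512*1/10 + 729*2/5
= 791/2

791/2


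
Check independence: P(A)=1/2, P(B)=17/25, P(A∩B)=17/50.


P(A)*P(B) = 1/2*17/25 = 17/50
P(A∩B) = 17/50, which equals P(A)P(B), so independent

Yes, A and B are independent


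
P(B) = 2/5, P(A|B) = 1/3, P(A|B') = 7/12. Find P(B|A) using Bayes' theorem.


P(A) = P(A|B)P(B) + P(A|B')P(B') = 1/3*2/5 + 7/12*3/5 = 29/60
P(B|A) = P(A|B)P(B)/P(A) = (2/15)/(29/60) = 8/29

8/29


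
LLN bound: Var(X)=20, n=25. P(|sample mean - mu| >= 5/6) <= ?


Var(Xbar) = Var(X)/n = 20/25
Chebyshev: P(|Xbar-mu| >= 5/6) <= Var(Xbar)/(5/6)^2 = (4/5)/(25/36) = 144/125
Bound exceeds 1, so trivial bound: 1

1


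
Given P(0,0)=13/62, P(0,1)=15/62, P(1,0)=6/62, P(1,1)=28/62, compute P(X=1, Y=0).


Read from table: P(X=1, Y=0) = 6/62 = 3/31

3/31


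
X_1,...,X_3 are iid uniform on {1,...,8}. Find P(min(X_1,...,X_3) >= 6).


P(min >= 6) = P(all X_i >= 6) = (P(X_1 >= 6))^3
= (3/8)^3 = 27/512

27/512


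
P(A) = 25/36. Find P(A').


P(A') = 1 - P(A) = 1 - 25/36 = 11/36

11/36


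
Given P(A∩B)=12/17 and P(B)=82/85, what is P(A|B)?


P(A|B) = P(A∩B)/P(B) = (120/170)/(164/170) = 120/164 = 30/41

30/41


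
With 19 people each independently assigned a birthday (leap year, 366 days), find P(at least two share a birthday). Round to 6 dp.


P(all different) = prod((366-i)/366 for i=0..18) = 0.621705
P(at least one match) = 1 - 0.621705 = 0.378295

0.378295


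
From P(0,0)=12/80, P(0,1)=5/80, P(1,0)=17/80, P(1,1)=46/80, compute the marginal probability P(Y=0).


P(Y=0) = P(0,0)+P(1,0) = 12/80 + 17/80 = 29/80

29/80


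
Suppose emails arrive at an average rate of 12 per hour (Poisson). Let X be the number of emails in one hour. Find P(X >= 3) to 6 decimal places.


P(X>=3) = 1 - P(X<=2) = 1 - (e^(-12)*12^0/0! + e^(-12)*12^1/1! + e^(-12)*12^2/2!)
≈ 1 - (0.0000061442 + 0.0000737305 + 0.0004423833)
= 1 - 0.0005222580 = 0.9994777420
≈ 0.999478

0.999478


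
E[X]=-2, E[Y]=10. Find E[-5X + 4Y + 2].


E[-5X + 4Y + 2] = -5*E[X] + 4*E[Y] + 2
= (-5)*(-2) + (4)*(10) + (2)
= 10 + 40 + 2 = 52

52


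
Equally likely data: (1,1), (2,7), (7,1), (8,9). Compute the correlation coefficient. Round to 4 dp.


Cov(X,Y) = 3.2500, Var(X) = 9.2500, Var(Y) = 12.7500
rho = Cov/(sqrt(VarX)*sqrt(VarY)) = 0.2993

0.2993


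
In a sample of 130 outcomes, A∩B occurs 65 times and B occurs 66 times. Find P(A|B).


P(A|B) = P(A∩B)/P(B) = (65/130)/(66/130) = 65/66

65/66


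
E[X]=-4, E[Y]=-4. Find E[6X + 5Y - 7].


E[6X + 5Y - 7] = 6*E[X] + 5*E[Y] - 7
= (6)*(-4) + (5)*(-4) + (-7)
= -24 - 20 - 7 = -51

-51


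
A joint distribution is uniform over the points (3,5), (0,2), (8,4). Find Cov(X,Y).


E[X]=11/3, E[Y]=11/3, E[XY]=47/3
Cov(X,Y) = E[XY] - E[X]E[Y] = 47/3 - 11/3*11/3 = 20/9

20/9


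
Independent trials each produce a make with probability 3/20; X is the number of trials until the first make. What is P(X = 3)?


P(X=3) = (1-p)^2 * p = (17/20)^2 * 3/20
= 289/400 * 3/20 = 867/8000

867/8000


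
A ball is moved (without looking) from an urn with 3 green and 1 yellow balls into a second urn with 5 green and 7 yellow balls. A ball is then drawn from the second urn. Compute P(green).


P(transfer green) = 3/4; P(transfer yellow) = 1/4
If green transferred: Urn II has 6 green of 13, so P(green|green moved) = 6/13
If yellow transferred: Urn II has 5 green of 13, so P(green|yellow moved) = 5/13
By total probability: P(green) = 3/4*6/13 + 1/4*5/13 = 23/52

23/52


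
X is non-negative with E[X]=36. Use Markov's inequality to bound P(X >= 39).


Markov: P(X >= a) <= E[X]/a
P(X >= 39) <= 36/39 = 12/13

12/13


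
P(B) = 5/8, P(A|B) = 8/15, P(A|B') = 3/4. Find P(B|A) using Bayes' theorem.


P(A) = P(A|B)P(B) + P(A|B')P(B') = 8/15*5/8 + 3/4*3/8 = 59/96
P(B|A) = P(A|B)P(B)/P(A) = (1/3)/(59/96) = 32/59

32/59


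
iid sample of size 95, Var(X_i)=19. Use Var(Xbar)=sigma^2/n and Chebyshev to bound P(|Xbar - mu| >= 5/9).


Var(Xbar) = Var(X)/n = 19/95
Chebyshev: P(|Xbar-mu| >= 5/9) <= Var(Xbar)/(5/9)^2 = (1/5)/(25/81) = 81/125

81/125


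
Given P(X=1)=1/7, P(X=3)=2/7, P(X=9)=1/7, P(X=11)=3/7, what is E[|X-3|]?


E[|X-3|] = sum(g(x)*P(x))
= 2*1/7 + 0*2/7 + 6*1/7 + 8*3/7
= 32/7

32/7


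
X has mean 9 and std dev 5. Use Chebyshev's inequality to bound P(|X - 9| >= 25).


k = 25/5 = 5
Chebyshev: P(|X-mu| >= k*sigma) <= 1/k^2 = 1/5^2 = 1/25

1/25


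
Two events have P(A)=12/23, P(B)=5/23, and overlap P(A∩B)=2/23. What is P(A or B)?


P(A∪B) = P(A) + P(B) - P(A∩B)
= 12/23 + 5/23 - 2/23 = 15/23

15/23


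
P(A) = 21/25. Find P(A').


P(A') = 1 - P(A) = 1 - 21/25 = 4/25

4/25


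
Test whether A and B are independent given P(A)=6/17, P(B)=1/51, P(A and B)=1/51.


P(A)*P(B) = 6/17*1/51 = 2/289
P(A∩B) = 1/51 != 2/289, so not independent

No, A and B are not independent


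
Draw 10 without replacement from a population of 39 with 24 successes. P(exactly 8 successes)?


P(X=8) = C(24,8)*C(15,2) / C(39,10)
= 735471*105 / 635745396
= 77224455/635745396 = 7245/59644

7245/59644


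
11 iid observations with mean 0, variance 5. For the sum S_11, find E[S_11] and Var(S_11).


E[S_n] = n*mu = 11*0 = 0
Var(S_n) = n*sigma^2 = 11*5 = 55

E[S_11]=0, Var(S_11)=55


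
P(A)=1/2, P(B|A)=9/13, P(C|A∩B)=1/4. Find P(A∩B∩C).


P(A∩B∩C) = P(A) * P(B|A) * P(C|A∩B)
= 1/2 * 9/13 * 1/4
= 9/26 * 1/4 = 9/104

9/104


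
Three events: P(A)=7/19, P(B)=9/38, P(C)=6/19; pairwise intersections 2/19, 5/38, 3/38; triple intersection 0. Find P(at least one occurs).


P(A∪B∪C) = P(A)+P(B)+P(C) - P(AB)-P(AC)-P(BC) + P(ABC)
= 7/19+9/38+6/19 - 2/19-5/38-3/38 + 0
= 23/38

23/38


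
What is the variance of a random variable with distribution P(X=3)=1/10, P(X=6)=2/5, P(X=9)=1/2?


E[X] = 36/5, E[X^2] = 279/5
Var(X) = E[X^2] - (E[X])^2 = 279/5 - (36/5)^2 = 99/25

99/25


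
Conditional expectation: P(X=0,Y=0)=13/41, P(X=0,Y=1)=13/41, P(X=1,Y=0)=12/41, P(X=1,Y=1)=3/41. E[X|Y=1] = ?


P(Y=1) = 16/41
E[X|Y=1] = (0*13 + 1*3)/16 = 3/16

3/16


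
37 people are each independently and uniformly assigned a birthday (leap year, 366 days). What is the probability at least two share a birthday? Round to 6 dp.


P(all different) = prod((366-i)/366 for i=0..36) = 0.152077
P(at least one match) = 1 - 0.152077 = 0.847923

0.847923


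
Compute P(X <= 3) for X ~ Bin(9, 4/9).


P(X<=3) = P(X=0) + P(X=1) + P(X=2) + P(X=3)
= 1953125/387420489 + 1562500/43046721 + 5000000/43046721 + 28000000/129140163
= 145015625/387420489

145015625/387420489


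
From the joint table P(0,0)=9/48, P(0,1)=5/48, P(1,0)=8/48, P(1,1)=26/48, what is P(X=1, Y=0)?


Read from table: P(X=1, Y=0) = 8/48 = 1/6

1/6


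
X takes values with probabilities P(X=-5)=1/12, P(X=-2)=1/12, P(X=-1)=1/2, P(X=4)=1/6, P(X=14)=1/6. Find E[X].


E[X] = sum(x * P(x))
= -5*1/12 - 2*1/12 - 1*1/2 + 4*1/6 + 14*1/6
= 23/12

23/12


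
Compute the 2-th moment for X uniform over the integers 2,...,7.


E[X^2] = (1/6) * sum(x^2 for x=2..7)
= 139/6

139/6


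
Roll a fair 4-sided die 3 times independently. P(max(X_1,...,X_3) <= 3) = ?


P(max <= 3) = P(all X_i <= 3) = (P(X_1 <= 3))^3
= (3/4)^3 = 27/64

27/64


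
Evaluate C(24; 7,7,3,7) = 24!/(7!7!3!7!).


24! = 620448401733239439360000
Denominator: 7!=5040 * 7!=5040 * 3!=6 * 7!=5040
Coefficient = 620448401733239439360000 / 768144384000 = 807723671040

807723671040


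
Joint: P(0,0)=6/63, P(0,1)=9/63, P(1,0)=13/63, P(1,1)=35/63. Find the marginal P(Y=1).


P(Y=1) = P(0,1)+P(1,1) = 9/63 + 35/63 = 44/63

44/63


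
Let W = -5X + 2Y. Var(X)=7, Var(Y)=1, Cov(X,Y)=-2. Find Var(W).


Var(-5X + 2Y) = (-5)^2*Var(X) + 2^2*Var(Y) + 2*(-5)*2*Cov(X,Y)
= 25*7 + 4*1 - 20*(-2)
= 175 + 4 + 40 = 219

219


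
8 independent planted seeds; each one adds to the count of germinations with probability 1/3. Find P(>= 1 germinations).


P(at least one) = 1 - P(none)
P(none) = (1 - 1/3)^8 = (2/3)^8 = 256/6561
P(at least one) = 1 - 256/6561 = 6305/6561

6305/6561


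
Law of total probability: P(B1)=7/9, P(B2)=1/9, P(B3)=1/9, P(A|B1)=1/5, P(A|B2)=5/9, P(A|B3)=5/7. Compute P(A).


P(A) = P(A|B1)P(B1) + P(A|B2)P(B2) + P(A|B3)P(B3)
= 1/5*7/9 + 5/9*1/9 + 5/7*1/9
= 7/45 + 5/81 + 5/63 = 841/2835

841/2835


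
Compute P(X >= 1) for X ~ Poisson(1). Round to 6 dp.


P(X>=1) = 1 - P(X<=0) = 1 - (e^(-1)*1^0/0!)
≈ 1 - 0.3678794412 = 0.6321205588
≈ 0.632121

0.632121


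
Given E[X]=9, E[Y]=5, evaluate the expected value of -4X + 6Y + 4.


E[-4X + 6Y + 4] = -4*E[X] + 6*E[Y] + 4
= (-4)*(9) + (6)*(5) + (4)
= -36 + 30 + 4 = -2

-2


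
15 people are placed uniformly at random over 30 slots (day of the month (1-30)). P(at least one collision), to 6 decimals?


P(all different) = prod((30-i)/30 for i=0..14) = 0.014136
P(at least one match) = 1 - 0.014136 = 0.985864

0.985864


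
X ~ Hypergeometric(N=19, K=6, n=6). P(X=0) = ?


P(X=0) = C(6,0)*C(13,6) / C(19,6)
= 1*1716 / 27132
= 1716/27132 = 143/2261

143/2261


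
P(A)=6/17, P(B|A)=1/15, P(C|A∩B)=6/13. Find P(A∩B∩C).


P(A∩B∩C) = P(A) * P(B|A) * P(C|A∩B)
= 6/17 * 1/15 * 6/13
= 2/85 * 6/13 = 12/1105

12/1105


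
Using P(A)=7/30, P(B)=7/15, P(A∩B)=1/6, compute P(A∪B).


P(A∪B) = P(A) + P(B) - P(A∩B)
= 7/30 + 7/15 - 1/6 = 8/15

8/15


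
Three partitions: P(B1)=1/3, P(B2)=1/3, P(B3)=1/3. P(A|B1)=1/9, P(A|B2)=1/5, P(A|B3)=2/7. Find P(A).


P(A) = P(A|B1)P(B1) + P(A|B2)P(B2) + P(A|B3)P(B3)
= 1/9*1/3 + 1/5*1/3 + 2/7*1/3
= 1/27 + 1/15 + 2/21 = 188/945

188/945


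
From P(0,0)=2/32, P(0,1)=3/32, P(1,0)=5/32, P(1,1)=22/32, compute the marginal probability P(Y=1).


P(Y=1) = P(0,1)+P(1,1) = 3/32 + 22/32 = 25/32

25/32


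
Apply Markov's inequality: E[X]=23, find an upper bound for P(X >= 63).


Markov: P(X >= a) <= E[X]/a
P(X >= 63) <= 23/63

23/63


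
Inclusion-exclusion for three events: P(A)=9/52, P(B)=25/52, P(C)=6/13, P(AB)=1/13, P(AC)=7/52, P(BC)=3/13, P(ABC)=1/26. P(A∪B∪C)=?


P(A∪B∪C) = P(A)+P(B)+P(C) - P(AB)-P(AC)-P(BC) + P(ABC)
= 9/52+25/52+6/13 - 1/13-7/52-3/13 + 1/26
= 37/52

37/52


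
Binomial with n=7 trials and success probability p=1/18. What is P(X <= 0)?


P(X<=0) = P(X=0)
= 410338673/612220032
= 410338673/612220032

410338673/612220032


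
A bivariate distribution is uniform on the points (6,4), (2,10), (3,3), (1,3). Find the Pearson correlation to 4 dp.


Cov(X,Y) = -1.0000, Var(X) = 3.5000, Var(Y) = 8.5000
rho = Cov/(sqrt(VarX)*sqrt(VarY)) = -0.1833

-0.1833


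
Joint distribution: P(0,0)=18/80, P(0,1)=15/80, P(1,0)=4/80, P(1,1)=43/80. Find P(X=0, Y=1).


Read from table: P(X=0, Y=1) = 15/80 = 3/16

3/16


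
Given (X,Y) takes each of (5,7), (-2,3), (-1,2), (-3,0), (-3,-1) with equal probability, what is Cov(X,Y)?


E[X]=-4/5, E[Y]=11/5, E[XY]=6
Cov(X,Y) = E[XY] - E[X]E[Y] = 6 + 4/5*11/5 = 194/25

194/25


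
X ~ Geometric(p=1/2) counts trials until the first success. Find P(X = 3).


P(X=3) = (1-p)^2 * p = (1/2)^2 * 1/2
= 1/4 * 1/2 = 1/8

1/8


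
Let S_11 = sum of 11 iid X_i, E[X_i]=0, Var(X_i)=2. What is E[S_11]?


E[S_n] = n*E[X_1] = 11*0 = 0

0


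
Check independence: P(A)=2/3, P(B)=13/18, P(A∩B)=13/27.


P(A)*P(B) = 2/3*13/18 = 13/27
P(A∩B) = 13/27, which equals P(A)P(B), so independent

Yes, A and B are independent


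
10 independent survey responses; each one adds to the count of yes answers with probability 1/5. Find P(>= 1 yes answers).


P(at least one) = 1 - P(none)
P(none) = (1 - 1/5)^10 = (4/5)^10 = 1048576/9765625
P(at least one) = 1 - 1048576/9765625 = 8717049/9765625

8717049/9765625


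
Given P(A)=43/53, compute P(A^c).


P(A') = 1 - P(A) = 1 - 43/53 = 10/53

10/53


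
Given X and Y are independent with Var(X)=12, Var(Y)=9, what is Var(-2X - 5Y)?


Independence => Cov(X,Y)=0
Var(-2X - 5Y) = (-2)^2*Var(X) + (-5)^2*Var(Y)
= 4*12 + 25*9 = 273

273


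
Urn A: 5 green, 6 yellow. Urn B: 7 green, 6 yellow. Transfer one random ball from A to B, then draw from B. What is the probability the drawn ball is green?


P(transfer green) = 5/11; P(transfer yellow) = 6/11
If green transferred: Urn II has 8 green of 14, so P(green|green moved) = 4/7
If yellow transferred: Urn II has 7 green of 14, so P(green|yellow moved) = 1/2
By total probability: P(green) = 5/11*4/7 + 6/11*1/2 = 41/77

41/77


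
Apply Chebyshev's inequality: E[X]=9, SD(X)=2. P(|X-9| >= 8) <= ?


k = 8/2 = 4
Chebyshev: P(|X-mu| >= k*sigma) <= 1/k^2 = 1/4^2 = 1/16

1/16


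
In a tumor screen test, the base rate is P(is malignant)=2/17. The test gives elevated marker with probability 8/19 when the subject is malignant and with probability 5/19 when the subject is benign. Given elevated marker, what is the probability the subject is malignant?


P(A) = P(A|B)P(B) + P(A|B')P(B') = 8/19*2/17 + 5/19*15/17 = 91/323
P(B|A) = P(A|B)P(B)/P(A) = (16/323)/(91/323) = 16/91

16/91


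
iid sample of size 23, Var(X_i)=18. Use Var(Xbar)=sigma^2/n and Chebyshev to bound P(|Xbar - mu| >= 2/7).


Var(Xbar) = Var(X)/n = 18/23
Chebyshev: P(|Xbar-mu| >= 2/7) <= Var(Xbar)/(2/7)^2 = (18/23)/(4/49) = 441/46
Bound exceeds 1, so trivial bound: 1

1


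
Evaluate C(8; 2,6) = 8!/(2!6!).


8! = 40320
Denominator: 2!=2 * 6!=720
Coefficient = 40320 / 1440 = 28

28


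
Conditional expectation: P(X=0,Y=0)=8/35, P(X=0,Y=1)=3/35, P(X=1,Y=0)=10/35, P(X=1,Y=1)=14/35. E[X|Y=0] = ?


P(Y=0) = 18/35
E[X|Y=0] = (0*8 + 1*10)/18 = 10/18 = 5/9

5/9


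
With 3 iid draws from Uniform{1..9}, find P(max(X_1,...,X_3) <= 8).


P(max <= 8) = P(all X_i <= 8) = (P(X_1 <= 8))^3
= (8/9)^3 = 512/729

512/729


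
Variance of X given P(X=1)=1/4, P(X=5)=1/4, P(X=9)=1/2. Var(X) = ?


E[X] = 6, E[X^2] = 47
Var(X) = E[X^2] - (E[X])^2 = 47 - (6)^2 = 11

11


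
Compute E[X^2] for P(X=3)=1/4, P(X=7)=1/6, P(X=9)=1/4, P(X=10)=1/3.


E[X^2] = sum(g(x)*P(x))
= 9*1/4 + 49*1/6 + 81*1/4 + 100*1/3
= 64

64


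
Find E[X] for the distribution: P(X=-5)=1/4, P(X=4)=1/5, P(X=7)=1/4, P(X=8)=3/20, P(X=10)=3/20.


E[X] = sum(x * P(x))
= -5*1/4 + 4*1/5 + 7*1/4 + 8*3/20 + 10*3/20
= 4

4


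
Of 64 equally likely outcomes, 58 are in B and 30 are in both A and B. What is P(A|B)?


P(A|B) = P(A∩B)/P(B) = (30/64)/(58/64) = 30/58 = 15/29

15/29


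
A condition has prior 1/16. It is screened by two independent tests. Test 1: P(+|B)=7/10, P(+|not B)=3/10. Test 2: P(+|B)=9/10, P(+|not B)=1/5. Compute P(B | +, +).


After test 1: P(+) = 7/10*1/16 + 3/10*15/16 = 13/40
P(B|+) = (7/160)/(13/40) = 7/52
After test 2 (use post1 as new prior): P(+) = 9/10*7/52 + 1/5*45/52 = 153/520
P(B|+,+) = (63/520)/(153/520) = 7/17

7/17


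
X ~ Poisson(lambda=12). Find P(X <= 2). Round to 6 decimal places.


P(X<=2) = e^(-12)*12^0/0! + e^(-12)*12^1/1! + e^(-12)*12^2/2!
≈ 0.0000061442 + 0.0000737305 + 0.0004423833
= 0.0005222580
≈ 0.000522

0.000522


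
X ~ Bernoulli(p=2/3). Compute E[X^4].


For Bernoulli: X in {0,1}
E[X^4] = 0^4*(1-2/3) + 1^4*2/3 = 2/3

2/3


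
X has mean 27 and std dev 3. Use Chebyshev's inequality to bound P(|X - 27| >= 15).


k = 15/3 = 5
Chebyshev: P(|X-mu| >= k*sigma) <= 1/k^2 = 1/5^2 = 1/25

1/25


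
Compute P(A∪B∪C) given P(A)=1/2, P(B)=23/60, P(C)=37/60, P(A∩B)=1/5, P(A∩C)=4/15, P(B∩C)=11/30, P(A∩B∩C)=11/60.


P(A∪B∪C) = P(A)+P(B)+P(C) - P(AB)-P(AC)-P(BC) + P(ABC)
= 1/2+23/60+37/60 - 1/5-4/15-11/30 + 11/60
= 17/20

17/20


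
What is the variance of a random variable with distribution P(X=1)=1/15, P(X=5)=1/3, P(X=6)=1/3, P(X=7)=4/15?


E[X] = 28/5, E[X^2] = 502/15
Var(X) = E[X^2] - (E[X])^2 = 502/15 - (28/5)^2 = 158/75

158/75


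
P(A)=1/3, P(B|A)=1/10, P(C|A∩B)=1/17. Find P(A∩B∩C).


P(A∩B∩C) = P(A) * P(B|A) * P(C|A∩B)
= 1/3 * 1/10 * 1/17
= 1/30 * 1/17 = 1/510

1/510


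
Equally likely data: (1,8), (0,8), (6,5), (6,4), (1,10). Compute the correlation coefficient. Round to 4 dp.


Cov(X,Y) = -5.2000, Var(X) = 6.9600, Var(Y) = 4.8000
rho = Cov/(sqrt(VarX)*sqrt(VarY)) = -0.8997

-0.8997


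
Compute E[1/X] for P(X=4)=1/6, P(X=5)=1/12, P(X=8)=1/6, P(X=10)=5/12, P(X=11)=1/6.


E[1/X] = sum(g(x)*P(x))
= 1/4*1/6 + 1/5*1/12 + 1/8*1/6 + 1/10*5/12 + 1/11*1/6
= 359/2640

359/2640


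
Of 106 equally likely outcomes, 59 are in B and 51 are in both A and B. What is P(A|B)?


P(A|B) = P(A∩B)/P(B) = (51/106)/(59/106) = 51/59

51/59


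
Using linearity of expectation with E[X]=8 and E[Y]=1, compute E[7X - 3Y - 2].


E[7X - 3Y - 2] = 7*E[X] - 3*E[Y] - 2
= (7)*(8) + (-3)*(1) + (-2)
= 56 - 3 - 2 = 51

51


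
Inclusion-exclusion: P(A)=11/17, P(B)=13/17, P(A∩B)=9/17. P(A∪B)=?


P(A∪B) = P(A) + P(B) - P(A∩B)
= 11/17 + 13/17 - 9/17 = 15/17

15/17


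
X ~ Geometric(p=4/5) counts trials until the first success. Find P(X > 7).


P(X > 7) = P(first 7 trials all fail) = (1-p)^7 = (1/5)^7 = 1/78125

1/78125


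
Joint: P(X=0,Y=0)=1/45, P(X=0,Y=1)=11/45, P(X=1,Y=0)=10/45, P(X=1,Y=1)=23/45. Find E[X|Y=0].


P(Y=0) = 11/45
E[X|Y=0] = (0*1 + 1*10)/11 = 10/11

10/11


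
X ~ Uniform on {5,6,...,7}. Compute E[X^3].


E[X^3] = (1/3) * sum(x^3 for x=5..7)
= 684/3 = 228

228


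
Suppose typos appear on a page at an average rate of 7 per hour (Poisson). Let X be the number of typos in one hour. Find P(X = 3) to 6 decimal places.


P(X=3) = e^(-7) * 7^3 / 3!
≈ 0.0009118819656 * 343 / 6
≈ 0.052129

0.052129


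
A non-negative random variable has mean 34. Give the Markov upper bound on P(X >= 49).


Markov: P(X >= a) <= E[X]/a
P(X >= 49) <= 34/49

34/49


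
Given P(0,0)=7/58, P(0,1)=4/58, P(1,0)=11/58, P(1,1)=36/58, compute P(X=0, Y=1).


Read from table: P(X=0, Y=1) = 4/58 = 2/29

2/29


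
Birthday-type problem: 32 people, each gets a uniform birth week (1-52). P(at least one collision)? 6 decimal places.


P(all different) = prod((52-i)/52 for i=0..31) = 0.000004
P(at least one match) = 1 - 0.000004 = 0.999996

0.999996


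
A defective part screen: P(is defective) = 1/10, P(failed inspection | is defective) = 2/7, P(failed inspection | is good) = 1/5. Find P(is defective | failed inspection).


P(A) = P(A|B)P(B) + P(A|B')P(B') = 2/7*1/10 + 1/5*9/10 = 73/350
P(B|A) = P(A|B)P(B)/P(A) = (1/35)/(73/350) = 10/73

10/73


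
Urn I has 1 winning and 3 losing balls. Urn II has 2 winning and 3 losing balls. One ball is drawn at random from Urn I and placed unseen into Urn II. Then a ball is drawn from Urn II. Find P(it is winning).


P(transfer winning) = 1/4; P(transfer losing) = 3/4
If winning transferred: Urn II has 3 winning of 6, so P(winning|winning moved) = 1/2
If losing transferred: Urn II has 2 winning of 6, so P(winning|losing moved) = 1/3
By total probability: P(winning) = 1/4*1/2 + 3/4*1/3 = 3/8

3/8


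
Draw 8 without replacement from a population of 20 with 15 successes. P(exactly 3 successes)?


P(X=3) = C(15,3)*C(5,5) / C(20,8)
= 455*1 / 125970
= 455/125970 = 7/1938

7/1938


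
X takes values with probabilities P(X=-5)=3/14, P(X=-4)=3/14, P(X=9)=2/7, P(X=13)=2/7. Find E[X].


E[X] = sum(x * P(x))
= -5*3/14 - 4*3/14 + 9*2/7 + 13*2/7
= 61/14

61/14


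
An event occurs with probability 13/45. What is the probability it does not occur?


P(A') = 1 - P(A) = 1 - 13/45 = 32/45

32/45


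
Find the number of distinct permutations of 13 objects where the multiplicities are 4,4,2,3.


13! = 6227020800
Denominator: 4!=24 * 4!=24 * 2!=2 * 3!=6
Coefficient = 6227020800 / 6912 = 900900

900900


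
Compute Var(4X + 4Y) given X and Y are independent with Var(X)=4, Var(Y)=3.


Independence => Cov(X,Y)=0
Var(4X + 4Y) = 4^2*Var(X) + 4^2*Var(Y)
= 16*4 + 16*3 = 112

112


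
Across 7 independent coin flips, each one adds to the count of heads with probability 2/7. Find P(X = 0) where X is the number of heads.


P(X=0) = C(7,0) * p^0 * (1-p)^7
= 1 * 1 * 78125/823543
= 78125/823543

78125/823543


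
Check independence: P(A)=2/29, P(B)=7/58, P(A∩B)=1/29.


P(A)*P(B) = 2/29*7/58 = 7/841
P(A∩B) = 1/29 != 7/841, so not independent

No, A and B are not independent


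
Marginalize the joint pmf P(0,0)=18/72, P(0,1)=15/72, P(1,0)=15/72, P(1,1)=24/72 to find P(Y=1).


P(Y=1) = P(0,1)+P(1,1) = 15/72 + 24/72 = 39/72 = 13/24

13/24


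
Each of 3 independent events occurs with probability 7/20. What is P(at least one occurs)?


P(at least one) = 1 - P(none)
P(none) = (1 - 7/20)^3 = (13/20)^3 = 2197/8000
P(at least one) = 1 - 2197/8000 = 5803/8000

5803/8000


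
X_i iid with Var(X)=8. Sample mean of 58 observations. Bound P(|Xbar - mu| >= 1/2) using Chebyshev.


Var(Xbar) = Var(X)/n = 8/58
Chebyshev: P(|Xbar-mu| >= 1/2) <= Var(Xbar)/(1/2)^2 = (4/29)/(1/4) = 16/29

16/29


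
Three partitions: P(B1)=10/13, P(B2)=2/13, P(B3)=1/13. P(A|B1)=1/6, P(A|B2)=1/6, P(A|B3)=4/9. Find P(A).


P(A) = P(A|B1)P(B1) + P(A|B2)P(B2) + P(A|B3)P(B3)
= 1/6*10/13 + 1/6*2/13 + 4/9*1/13
= 5/39 + 1/39 + 4/117 = 22/117

22/117


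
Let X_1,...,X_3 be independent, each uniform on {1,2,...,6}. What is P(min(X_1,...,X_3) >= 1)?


P(min >= 1) = P(all X_i >= 1) = (P(X_1 >= 1))^3
= (6/6)^3 = 1^3 = 1

1


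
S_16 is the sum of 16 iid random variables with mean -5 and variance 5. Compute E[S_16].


E[S_n] = n*E[X_1] = 16*-5 = -80

-80


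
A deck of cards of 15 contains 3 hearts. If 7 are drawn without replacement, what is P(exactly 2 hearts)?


P(X=2) = C(3,2)*C(12,5) / C(15,7)
= 3*792 / 6435
= 2376/6435 = 24/65

24/65


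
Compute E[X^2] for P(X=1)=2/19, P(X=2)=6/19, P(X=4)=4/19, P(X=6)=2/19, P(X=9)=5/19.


E[X^2] = sum(g(x)*P(x))
= 1*2/19 + 4*6/19 + 16*4/19 + 36*2/19 + 81*5/19
= 567/19

567/19


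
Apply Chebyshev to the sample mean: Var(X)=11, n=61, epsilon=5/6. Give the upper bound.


Var(Xbar) = Var(X)/n = 11/61
Chebyshev: P(|Xbar-mu| >= 5/6) <= Var(Xbar)/(5/6)^2 = (11/61)/(25/36) = 396/1525

396/1525
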